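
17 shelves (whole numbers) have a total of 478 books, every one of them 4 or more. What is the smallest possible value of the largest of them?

Some value must be at least ⌈478/17⌉ = 29, since 17 × 28 = 476 < 478.
Achievable: 2 of them at 29 and 15 at 28 total 478.

29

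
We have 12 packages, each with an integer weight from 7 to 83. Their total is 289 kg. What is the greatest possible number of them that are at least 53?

Suppose k of them are at least 53. Those contribute at least 53 each and the other 12 − k at least 7 each.
So the total is at least 53k + 7(12 − k) = 84 + 46k. This must be ≤ 289, giving k ≤ 4.
k = 4 is achieved by 4 values at 53 and 8 at 7, total 268; add 21 to one value (staying below 53) to reach 289.

4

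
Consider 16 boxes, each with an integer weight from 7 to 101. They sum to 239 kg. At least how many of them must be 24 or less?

If only k of them are at most 24, the other 16 − k are at least 25, so the total is at least (16 − k)·25 + k·7.
This is ≤ 239, so (16 − k)·25 + 7k ≤ 239, which gives k ≥ 9.
Exactly 9 works: 9 values at 7 and 7 at 25 total 238; raise one of the low values by 1 (still ≤ 24) to hit 239.

9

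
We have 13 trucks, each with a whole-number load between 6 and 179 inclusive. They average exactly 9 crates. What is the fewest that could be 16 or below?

The total is 13 × 9 = 117.
Each value above 16 is at least 17, contributing at least 17 − 6 = 11 above the floor 6.
The sum exceeds the floor total 78 by 39, so at most ⌊39/11⌋ = 3 exceed 16, and at least 10 are ≤ 16.
Exactly 10 works: 10 values at 6 and 3 at 17 total 111; raise one of the low values by 6 (still ≤ 16) to hit 117.

10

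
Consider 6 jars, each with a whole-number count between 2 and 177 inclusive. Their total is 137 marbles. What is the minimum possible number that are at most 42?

3

If only k of them are at most 42, the other 6 − k are at least 43, so the total is at least (6 − k)·43 + k·2.
This is ≤ 137, so (6 − k)·43 + 2k ≤ 137, which gives k ≥ 3.
Exactly 3 works: 3 values at 2 and 3 at 43 total 135; raise one of the low values by 2 (still ≤ 42) to hit 137.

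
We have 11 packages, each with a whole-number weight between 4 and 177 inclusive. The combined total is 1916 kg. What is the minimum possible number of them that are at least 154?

If only k of them are at least 154, the other 11 − k are at most 153, so the total is at most k·177 + (11 − k)·153.
This must reach 1916, so k·177 + (11 − k)·153 ≥ 1916, giving k ≥ 10.
Exactly 10 works: 10 values at 177 and 1 at 153 total 1923; lower one of the high values by 7 (still ≥ 154) to hit 1916.

10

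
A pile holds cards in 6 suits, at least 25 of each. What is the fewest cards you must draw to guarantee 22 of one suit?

In the worst case you draw 21 of each of the 6 suits: 6 × 21 = 126.
One more forces 22 of some suit, so 126 + 1 = 127.

127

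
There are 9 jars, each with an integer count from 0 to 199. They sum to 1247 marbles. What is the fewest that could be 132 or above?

1

Suppose at most 9 − j of them reach 132; then j values are ≤ 131 and the rest ≤ 199.
The total is then ≤ 131·j + 199·(9 − j) = 1791 − 68j. For this to be ≥ 1247 we need j ≤ 8, so at least 9 − 8 = 1 must reach 132.
Exactly 1 works: 1 value at 199 and 8 at 131 total 1247.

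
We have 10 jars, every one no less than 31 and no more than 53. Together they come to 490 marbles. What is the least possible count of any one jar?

Minimizing one value means maximizing the remaining 9.
The other 9 can take up 9 × 53 = 477 ≥ 490 − 31, so one jar can sit at its floor of 31.
Achievable: one at 31 and the other 9 totalling 459, which fits since 9 × 31 ≤ 459 ≤ 9 × 53.

31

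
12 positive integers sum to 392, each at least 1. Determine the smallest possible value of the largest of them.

33

If every one of the 12 were at most 32, the total would be at most 12 × 32 = 384 < 392.
Achievable: 8 of them at 33 and 4 at 32 total 392.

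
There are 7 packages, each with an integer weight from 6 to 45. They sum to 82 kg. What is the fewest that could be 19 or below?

Let j be the number exceeding 19. Then the total is ≥ 20·j + 6·(7 − j) = 42 + 14j.
So 14j ≤ 40 and j ≤ 2; hence at least 7 − 2 = 5 are ≤ 19.
Exactly 5 works: 5 values at 6 and 2 at 20 total 70; raise one of the low values by 12 (still ≤ 19) to hit 82.

5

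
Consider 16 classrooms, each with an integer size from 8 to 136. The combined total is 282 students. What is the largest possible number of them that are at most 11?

15

Each value at 11 or below falls at least 136 − 11 = 125 short of the ceiling 136.
The ceiling total is 16 × 136 = 2176, and we need 282, so at most ⌊(2176 − 282)/125⌋ = 15 can be that low.
k = 15 is achieved by 15 values at 11 and 1 at 136, total 301; lower one of the 136's by 19 (still > 11) to reach 282.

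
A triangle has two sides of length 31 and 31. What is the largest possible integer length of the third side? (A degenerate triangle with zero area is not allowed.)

The third side must be less than 31 + 31 = 62.
The largest integer below 62 is 61.

61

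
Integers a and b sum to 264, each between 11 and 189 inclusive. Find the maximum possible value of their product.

For a fixed sum, the product ab is largest when a and b are as close as possible.
Taking a = 132 and b = 132 (both in [11, 189]) gives ab = 17424.

17424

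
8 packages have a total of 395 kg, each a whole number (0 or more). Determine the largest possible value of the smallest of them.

If every one of the 8 were at least 50, the total would be at least 8 × 50 = 400 > 395.
Achievable: 5 of them at 49 and 3 at 50 total 395.

49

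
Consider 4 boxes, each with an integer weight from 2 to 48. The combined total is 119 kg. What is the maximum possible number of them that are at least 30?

With k values at 30 or above and the rest at least 2, the sum is at least 8 + 28k.
Since the sum is 119, we need 28k ≤ 111, i.e. k ≤ 3.
k = 3 is achieved by 3 values at 30 and 1 at 2, total 92; add 27 to one value (staying below 30) to reach 119.

3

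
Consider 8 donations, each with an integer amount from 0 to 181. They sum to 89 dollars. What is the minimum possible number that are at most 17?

4

If only k of them are at most 17, the other 8 − k are at least 18, so the total is at least (8 − k)·18 + k·0.
This is ≤ 89, so (8 − k)·18 + 0k ≤ 89, which gives k ≥ 4.
Exactly 4 works: 4 values at 0 and 4 at 18 total 72; raise one of the low values by 17 (still ≤ 17) to hit 89.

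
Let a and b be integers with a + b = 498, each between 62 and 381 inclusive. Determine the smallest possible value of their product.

44577

Since a + b is fixed, pushing one of them to its bound minimizes the product.
The extreme feasible split is a = 117, b = 381, giving ab = 44577.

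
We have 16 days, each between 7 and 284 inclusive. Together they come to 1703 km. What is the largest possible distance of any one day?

284

Maximizing one value means minimizing the remaining 15.
The other 15 contribute at least 15 × 7 = 105, leaving at most 1703 − 105 = 1598.
But each day is capped at 284, so the maximum is 284.
Achievable: one at 284 and the other 15 totalling 1419, which fits since 15 × 7 ≤ 1419 ≤ 15 × 284.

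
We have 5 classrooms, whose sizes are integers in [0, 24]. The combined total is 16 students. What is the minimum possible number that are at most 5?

3

If only k of them are at most 5, the other 5 − k are at least 6, so the total is at least (5 − k)·6 + k·0.
This is ≤ 16, so (5 − k)·6 + 0k ≤ 16, which gives k ≥ 3.
Exactly 3 works: 3 values at 0 and 2 at 6 total 12; raise one of the low values by 4 (still ≤ 5) to hit 16.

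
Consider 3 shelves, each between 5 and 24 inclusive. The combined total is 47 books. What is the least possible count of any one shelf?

Minimizing one value means maximizing the remaining 2.
The other 2 can take up 2 × 24 = 48 ≥ 47 − 5, so one shelf can sit at its floor of 5.
Achievable: one at 5 and the other 2 totalling 42, which fits since 2 × 5 ≤ 42 ≤ 2 × 24.

5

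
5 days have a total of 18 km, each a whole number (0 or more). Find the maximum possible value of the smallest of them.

3

The average is 18/5 < 4, so some value is ≤ 3.
Equality holds with 2 values of 3 and 3 values of 4.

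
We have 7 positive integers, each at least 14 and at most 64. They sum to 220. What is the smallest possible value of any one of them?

To make one integer as small as possible, make the other 6 as large as possible.
The other 6 can take up 6 × 64 = 384 ≥ 220 − 14, so one integer can sit at its floor of 14.
Achievable: one at 14 and the other 6 totalling 206, which fits since 6 × 14 ≤ 206 ≤ 6 × 64.

14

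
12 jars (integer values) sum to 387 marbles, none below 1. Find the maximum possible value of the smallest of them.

32

The 12 values sum to 387, so their minimum is at most ⌊387/12⌋ = 32.
Taking 9 copies of 32 and 3 copies of 33 gives exactly 387, so 32 is attained.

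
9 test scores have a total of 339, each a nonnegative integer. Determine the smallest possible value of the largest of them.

38

The 9 values sum to 339, so their maximum is at least ⌈339/9⌉ = 38.
Equality holds with 6 values of 38 and 3 values of 37.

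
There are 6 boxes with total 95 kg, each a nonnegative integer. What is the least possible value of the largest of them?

The average is 95/6 > 15, so not all 6 can be 15 or less; the largest is ≥ 16.
Taking 1 copy of 15 and 5 copies of 16 gives exactly 95, so 16 is attained.

16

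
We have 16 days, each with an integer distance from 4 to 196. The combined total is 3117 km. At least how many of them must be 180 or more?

If only k of them are at least 180, the other 16 − k are at most 179, so the total is at most k·196 + (16 − k)·179.
This must reach 3117, so k·196 + (16 − k)·179 ≥ 3117, giving k ≥ 15.
Exactly 15 works: 15 values at 196 and 1 at 179 total 3119; lower one of the high values by 2 (still ≥ 180) to hit 3117.

15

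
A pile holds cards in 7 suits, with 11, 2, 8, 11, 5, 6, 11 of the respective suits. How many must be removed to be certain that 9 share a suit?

In the worst case you take as many as possible of each suit without reaching 9: 8 + 2 + 8 + 8 + 5 + 6 + 8 = 45.
The next one must give 9 of some suit, so 45 + 1 = 46.

46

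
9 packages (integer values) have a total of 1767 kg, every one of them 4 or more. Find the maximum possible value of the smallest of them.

196

If every one of the 9 were at least 197, the total would be at least 9 × 197 = 1773 > 1767.
Achievable: 6 of them at 196 and 3 at 197 total 1767.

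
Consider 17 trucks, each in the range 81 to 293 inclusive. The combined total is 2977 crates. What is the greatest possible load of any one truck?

293

Maximizing one value means minimizing the remaining 16.
The other 16 contribute at least 16 × 81 = 1296, leaving at most 2977 − 1296 = 1681.
But each truck is capped at 293, so the maximum is 293.
Achievable: one at 293 and the other 16 totalling 2684, which fits since 16 × 81 ≤ 2684 ≤ 16 × 293.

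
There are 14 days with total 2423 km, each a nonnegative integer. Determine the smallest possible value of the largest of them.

The 14 values sum to 2423, so their maximum is at least ⌈2423/14⌉ = 174.
Taking 13 copies of 173 and 1 copy of 174 gives exactly 2423, so 174 is attained.

174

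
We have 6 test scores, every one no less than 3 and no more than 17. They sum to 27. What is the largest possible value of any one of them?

12

To make one score as large as possible, make the other 5 as small as possible.
The other 5 contribute at least 5 × 3 = 15, leaving at most 27 − 15 = 12.
Since 12 ≤ 17, this is achievable: one at 12 and 5 at 3.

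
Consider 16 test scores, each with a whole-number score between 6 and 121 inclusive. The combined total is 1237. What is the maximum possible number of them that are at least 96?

With k values at 96 or above and the rest at least 6, the sum is at least 96 + 90k.
Since the sum is 1237, we need 90k ≤ 1141, i.e. k ≤ 12.
k = 12 is achieved by 12 values at 96 and 4 at 6, total 1176; add 61 to one value (staying below 96) to reach 1237.

12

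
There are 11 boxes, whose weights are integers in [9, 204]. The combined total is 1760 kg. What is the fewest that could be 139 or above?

Suppose at most 11 − j of them reach 139; then j values are ≤ 138 and the rest ≤ 204.
The total is then ≤ 138·j + 204·(11 − j) = 2244 − 66j. For this to be ≥ 1760 we need j ≤ 7, so at least 11 − 7 = 4 must reach 139.
Exactly 4 works: 4 values at 204 and 7 at 138 total 1782; lower one of the high values by 22 (still ≥ 139) to hit 1760.

4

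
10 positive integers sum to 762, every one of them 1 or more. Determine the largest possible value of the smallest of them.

76

The 10 values sum to 762, so their minimum is at most ⌊762/10⌋ = 76.
Equality holds with 8 values of 76 and 2 values of 77.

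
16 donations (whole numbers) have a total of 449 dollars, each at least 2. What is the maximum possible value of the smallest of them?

28

If every one of the 16 were at least 29, the total would be at least 16 × 29 = 464 > 449.
Achievable: 15 of them at 28 and 1 at 29 total 449.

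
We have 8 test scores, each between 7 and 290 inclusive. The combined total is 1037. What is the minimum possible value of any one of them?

To make one score as small as possible, make the other 7 as large as possible.
The other 7 can take up 7 × 290 = 2030 ≥ 1037 − 7, so one score can sit at its floor of 7.
Achievable: one at 7 and the other 7 totalling 1030, which fits since 7 × 7 ≤ 1030 ≤ 7 × 290.

7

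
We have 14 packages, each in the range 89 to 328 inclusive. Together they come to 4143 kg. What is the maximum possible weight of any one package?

To make one package as large as possible, make the other 13 as small as possible.
The other 13 contribute at least 13 × 89 = 1157, leaving at most 4143 − 1157 = 2986.
But each package is capped at 328, so the maximum is 328.
Achievable: one at 328 and the other 13 totalling 3815, which fits since 13 × 89 ≤ 3815 ≤ 13 × 328.

328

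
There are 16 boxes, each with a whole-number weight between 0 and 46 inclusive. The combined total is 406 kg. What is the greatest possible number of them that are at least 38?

10

With k values at 38 or above and the rest at least 0, the sum is at least 0 + 38k.
Since the sum is 406, we need 38k ≤ 406, i.e. k ≤ 10.
k = 10 is achieved by 10 values at 38 and 6 at 0, total 380; add 26 to one value (staying below 38) to reach 406.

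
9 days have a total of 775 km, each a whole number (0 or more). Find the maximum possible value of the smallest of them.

86

The average is 775/9 < 87, so some value is ≤ 86.
Taking 8 copies of 86 and 1 copy of 87 gives exactly 775, so 86 is attained.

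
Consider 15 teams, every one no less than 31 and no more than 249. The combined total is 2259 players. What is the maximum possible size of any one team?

Maximizing one value means minimizing the remaining 14.
The other 14 contribute at least 14 × 31 = 434, leaving at most 2259 − 434 = 1825.
But each team is capped at 249, so the maximum is 249.
Achievable: one at 249 and the other 14 totalling 2010, which fits since 14 × 31 ≤ 2010 ≤ 14 × 249.

249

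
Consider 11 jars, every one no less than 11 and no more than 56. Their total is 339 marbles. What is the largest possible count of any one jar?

56

Maximizing one value means minimizing the remaining 10.
The other 10 contribute at least 10 × 11 = 110, leaving at most 339 − 110 = 229.
But each jar is capped at 56, so the maximum is 56.
Achievable: one at 56 and the other 10 totalling 283, which fits since 10 × 11 ≤ 283 ≤ 10 × 56.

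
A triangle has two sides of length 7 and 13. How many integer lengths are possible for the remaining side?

13

The triangle inequality gives |7 − 13| < c < 7 + 13, i.e. 6 < c < 20.
So c can be any integer from 7 to 19: 13 values.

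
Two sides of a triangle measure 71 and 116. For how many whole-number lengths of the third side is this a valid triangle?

141

The triangle inequality gives |71 − 116| < c < 71 + 116, i.e. 45 < c < 187.
So c can be any integer from 46 to 186: 141 values.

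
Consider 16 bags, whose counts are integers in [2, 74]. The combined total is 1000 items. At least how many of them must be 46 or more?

If only k of them are at least 46, the other 16 − k are at most 45, so the total is at most k·74 + (16 − k)·45.
This must reach 1000, so k·74 + (16 − k)·45 ≥ 1000, giving k ≥ 10.
Exactly 10 works: 10 values at 74 and 6 at 45 total 1010; lower one of the high values by 10 (still ≥ 46) to hit 1000.

10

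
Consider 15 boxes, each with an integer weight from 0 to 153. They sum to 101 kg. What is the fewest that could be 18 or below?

10

Each value above 18 is at least 19, contributing at least 19 − 0 = 19 above the floor 0.
The sum exceeds the floor total 0 by 101, so at most ⌊101/19⌋ = 5 exceed 18, and at least 10 are ≤ 18.
Exactly 10 works: 10 values at 0 and 5 at 19 total 95; raise one of the low values by 6 (still ≤ 18) to hit 101.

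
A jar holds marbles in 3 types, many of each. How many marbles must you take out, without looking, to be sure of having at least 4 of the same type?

You could draw 3 of every type without reaching 4 of any — 9 in all.
One more forces 4 of some type, so 9 + 1 = 10.

10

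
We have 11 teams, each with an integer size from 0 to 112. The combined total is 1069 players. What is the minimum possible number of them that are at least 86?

5

If only k of them are at least 86, the other 11 − k are at most 85, so the total is at most k·112 + (11 − k)·85.
This must reach 1069, so k·112 + (11 − k)·85 ≥ 1069, giving k ≥ 5.
Exactly 5 works: 5 values at 112 and 6 at 85 total 1070; lower one of the high values by 1 (still ≥ 86) to hit 1069.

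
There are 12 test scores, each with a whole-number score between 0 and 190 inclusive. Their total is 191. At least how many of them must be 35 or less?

If only k of them are at most 35, the other 12 − k are at least 36, so the total is at least (12 − k)·36 + k·0.
This is ≤ 191, so (12 − k)·36 + 0k ≤ 191, which gives k ≥ 7.
Exactly 7 works: 7 values at 0 and 5 at 36 total 180; raise one of the low values by 11 (still ≤ 35) to hit 191.

7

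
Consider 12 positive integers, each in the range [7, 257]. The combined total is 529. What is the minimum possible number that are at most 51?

If only k of them are at most 51, the other 12 − k are at least 52, so the total is at least (12 − k)·52 + k·7.
This is ≤ 529, so (12 − k)·52 + 7k ≤ 529, which gives k ≥ 3.
Exactly 3 works: 3 values at 7 and 9 at 52 total 489; raise one of the low values by 40 (still ≤ 51) to hit 529.

3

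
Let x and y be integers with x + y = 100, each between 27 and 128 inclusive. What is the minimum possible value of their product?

1971

Since x + y is fixed, pushing one of them to its bound minimizes the product.
The extreme feasible split is x = 27, y = 73, giving xy = 1971.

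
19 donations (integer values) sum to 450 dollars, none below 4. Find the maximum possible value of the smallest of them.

23

The average is 450/19 < 24, so some value is ≤ 23.
Taking 6 copies of 23 and 13 copies of 24 gives exactly 450, so 23 is attained.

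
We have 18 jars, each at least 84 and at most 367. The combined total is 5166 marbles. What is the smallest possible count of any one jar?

84

Minimizing one value means maximizing the remaining 17.
The other 17 can take up 17 × 367 = 6239 ≥ 5166 − 84, so one jar can sit at its floor of 84.
Achievable: one at 84 and the other 17 totalling 5082, which fits since 17 × 84 ≤ 5082 ≤ 17 × 367.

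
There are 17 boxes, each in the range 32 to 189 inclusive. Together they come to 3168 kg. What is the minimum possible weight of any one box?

144

Minimizing one value means maximizing the remaining 16.
The other 16 contribute at most 16 × 189 = 3024, leaving at least 3168 − 3024 = 144.
Since 144 ≥ 32, this is achievable: one at 144 and 16 at 189.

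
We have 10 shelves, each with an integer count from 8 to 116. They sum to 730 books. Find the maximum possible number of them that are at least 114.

6

Suppose k of them are at least 114. Those contribute at least 114 each and the other 10 − k at least 8 each.
So the total is at least 114k + 8(10 − k) = 80 + 106k. This must be ≤ 730, giving k ≤ 6.
k = 6 is achieved by 6 values at 114 and 4 at 8, total 716; add 14 to one value (staying below 114) to reach 730.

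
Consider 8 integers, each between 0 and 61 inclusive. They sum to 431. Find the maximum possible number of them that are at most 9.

1

Each value at 9 or below falls at least 61 − 9 = 52 short of the ceiling 61.
The ceiling total is 8 × 61 = 488, and we need 431, so at most ⌊(488 − 431)/52⌋ = 1 can be that low.
k = 1 is achieved by 1 value at 9 and 7 at 61, total 436; lower one of the 61's by 5 (still > 9) to reach 431.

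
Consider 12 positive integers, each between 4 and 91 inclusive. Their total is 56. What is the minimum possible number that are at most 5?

8

If only k of them are at most 5, the other 12 − k are at least 6, so the total is at least (12 − k)·6 + k·4.
This is ≤ 56, so (12 − k)·6 + 4k ≤ 56, which gives k ≥ 8.
Exactly 8 works: 8 values at 4 and 4 at 6 total 56.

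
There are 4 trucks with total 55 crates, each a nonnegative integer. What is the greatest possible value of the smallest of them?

The 4 values sum to 55, so their minimum is at most ⌊55/4⌋ = 13.
Taking 1 copy of 13 and 3 copies of 14 gives exactly 55, so 13 is attained.

13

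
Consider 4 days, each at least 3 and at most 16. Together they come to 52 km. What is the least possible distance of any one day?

4

To make one day as small as possible, make the other 3 as large as possible.
The other 3 contribute at most 3 × 16 = 48, leaving at least 52 − 48 = 4.
Since 4 ≥ 3, this is achievable: one at 4 and 3 at 16.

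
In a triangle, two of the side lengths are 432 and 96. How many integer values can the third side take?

191

The triangle inequality gives |432 − 96| < c < 432 + 96, i.e. 336 < c < 528.
So c can be any integer from 337 to 527: 191 values.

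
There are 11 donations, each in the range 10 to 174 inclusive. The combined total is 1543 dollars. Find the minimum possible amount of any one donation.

To make one donation as small as possible, make the other 10 as large as possible.
The other 10 can take up 10 × 174 = 1740 ≥ 1543 − 10, so one donation can sit at its floor of 10.
Achievable: one at 10 and the other 10 totalling 1533, which fits since 10 × 10 ≤ 1533 ≤ 10 × 174.

10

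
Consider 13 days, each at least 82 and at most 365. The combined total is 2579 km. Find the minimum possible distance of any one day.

To make one day as small as possible, make the other 12 as large as possible.
The other 12 can take up 12 × 365 = 4380 ≥ 2579 − 82, so one day can sit at its floor of 82.
Achievable: one at 82 and the other 12 totalling 2497, which fits since 12 × 82 ≤ 2497 ≤ 12 × 365.

82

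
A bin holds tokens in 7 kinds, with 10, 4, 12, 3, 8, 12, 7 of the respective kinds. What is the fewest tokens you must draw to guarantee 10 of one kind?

50

In the worst case you take as many as possible of each kind without reaching 10: 9 + 4 + 9 + 3 + 8 + 9 + 7 = 49.
The next one must give 10 of some kind, so 49 + 1 = 50.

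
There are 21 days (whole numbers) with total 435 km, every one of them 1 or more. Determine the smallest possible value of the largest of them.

If every one of the 21 were at most 20, the total would be at most 21 × 20 = 420 < 435.
Taking 6 copies of 20 and 15 copies of 21 gives exactly 435, so 21 is attained.

21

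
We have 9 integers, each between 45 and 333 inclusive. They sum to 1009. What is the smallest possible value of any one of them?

Minimizing one value means maximizing the remaining 8.
The other 8 can take up 8 × 333 = 2664 ≥ 1009 − 45, so one integer can sit at its floor of 45.
Achievable: one at 45 and the other 8 totalling 964, which fits since 8 × 45 ≤ 964 ≤ 8 × 333.

45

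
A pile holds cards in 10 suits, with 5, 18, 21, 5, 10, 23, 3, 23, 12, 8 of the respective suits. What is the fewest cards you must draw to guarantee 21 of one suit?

122

In the worst case you take as many as possible of each suit without reaching 21: 5 + 18 + 20 + 5 + 10 + 20 + 3 + 20 + 12 + 8 = 121.
The next one must give 21 of some suit, so 121 + 1 = 122.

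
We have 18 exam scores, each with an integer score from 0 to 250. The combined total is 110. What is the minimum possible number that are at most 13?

11

Each value above 13 is at least 14, contributing at least 14 − 0 = 14 above the floor 0.
The sum exceeds the floor total 0 by 110, so at most ⌊110/14⌋ = 7 exceed 13, and at least 11 are ≤ 13.
Exactly 11 works: 11 values at 0 and 7 at 14 total 98; raise one of the low values by 12 (still ≤ 13) to hit 110.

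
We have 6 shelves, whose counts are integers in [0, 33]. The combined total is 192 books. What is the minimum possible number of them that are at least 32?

3

Suppose at most 6 − j of them reach 32; then j values are ≤ 31 and the rest ≤ 33.
The total is then ≤ 31·j + 33·(6 − j) = 198 − 2j. For this to be ≥ 192 we need j ≤ 3, so at least 6 − 3 = 3 must reach 32.
Exactly 3 works: 3 values at 33 and 3 at 31 total 192.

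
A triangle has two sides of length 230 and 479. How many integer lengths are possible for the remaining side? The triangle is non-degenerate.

459

The triangle inequality gives |230 − 479| < c < 230 + 479, i.e. 249 < c < 709.
So c can be any integer from 250 to 708: 459 values.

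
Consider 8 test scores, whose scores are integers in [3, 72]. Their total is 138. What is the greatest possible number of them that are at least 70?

1

With k values at 70 or above and the rest at least 3, the sum is at least 24 + 67k.
Since the sum is 138, we need 67k ≤ 114, i.e. k ≤ 1.
k = 1 is achieved by 1 value at 70 and 7 at 3, total 91; add 47 to one value (staying below 70) to reach 138.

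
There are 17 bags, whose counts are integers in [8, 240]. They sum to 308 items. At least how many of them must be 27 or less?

If only k of them are at most 27, the other 17 − k are at least 28, so the total is at least (17 − k)·28 + k·8.
This is ≤ 308, so (17 − k)·28 + 8k ≤ 308, which gives k ≥ 9.
Exactly 9 works: 9 values at 8 and 8 at 28 total 296; raise one of the low values by 12 (still ≤ 27) to hit 308.

9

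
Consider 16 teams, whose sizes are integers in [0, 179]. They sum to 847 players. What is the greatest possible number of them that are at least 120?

7

If k of the values are ≥ 120, the total is ≥ 120k + 0(16 − k).
Setting 120k + 0(16 − k) ≤ 847 gives 120k ≤ 847, so k ≤ 7.
k = 7 is achieved by 7 values at 120 and 9 at 0, total 840; add 7 to one value (staying below 120) to reach 847.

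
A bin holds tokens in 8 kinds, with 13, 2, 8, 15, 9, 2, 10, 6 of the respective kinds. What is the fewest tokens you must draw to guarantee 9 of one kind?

In the worst case you take as many as possible of each kind without reaching 9: 8 + 2 + 8 + 8 + 8 + 2 + 8 + 6 = 50.
The next one must give 9 of some kind, so 50 + 1 = 51.

51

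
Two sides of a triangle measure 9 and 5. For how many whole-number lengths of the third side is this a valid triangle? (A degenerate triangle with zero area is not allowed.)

9

The triangle inequality gives |9 − 5| < c < 9 + 5, i.e. 4 < c < 14.
So c can be any integer from 5 to 13: 9 values.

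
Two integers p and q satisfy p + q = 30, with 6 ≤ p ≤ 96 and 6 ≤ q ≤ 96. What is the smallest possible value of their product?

144

pq = p(30 − p) is concave in p, so over [6, 24] it is minimized at an endpoint.
The extreme feasible split is p = 6, q = 24, giving pq = 144.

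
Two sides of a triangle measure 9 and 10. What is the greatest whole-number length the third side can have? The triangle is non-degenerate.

18

The third side must be less than 9 + 10 = 19.
The largest integer below 19 is 18.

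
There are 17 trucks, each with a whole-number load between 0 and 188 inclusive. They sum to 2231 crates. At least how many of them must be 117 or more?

If only k of them are at least 117, the other 17 − k are at most 116, so the total is at most k·188 + (17 − k)·116.
This must reach 2231, so k·188 + (17 − k)·116 ≥ 2231, giving k ≥ 4.
Exactly 4 works: 4 values at 188 and 13 at 116 total 2260; lower one of the high values by 29 (still ≥ 117) to hit 2231.

4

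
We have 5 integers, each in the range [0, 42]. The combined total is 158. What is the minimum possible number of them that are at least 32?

Each value short of 32 is at most 31, costing at least 42 − 31 = 11 against the maximum total of 210.
We can afford to lose at most 210 − 158 = 52, so at most ⌊52/11⌋ = 4 fall short, and at least 1 are ≥ 32.
Exactly 1 works: 1 value at 42 and 4 at 31 total 166; lower one of the high values by 8 (still ≥ 32) to hit 158.

1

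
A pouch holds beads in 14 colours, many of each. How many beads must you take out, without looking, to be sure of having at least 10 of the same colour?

In the worst case you draw 9 of each of the 14 colours: 14 × 9 = 126.
One more forces 10 of some colour, so 126 + 1 = 127.

127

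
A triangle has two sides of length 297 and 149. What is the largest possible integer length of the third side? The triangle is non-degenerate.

The third side must be less than 297 + 149 = 446.
The largest integer below 446 is 445.

445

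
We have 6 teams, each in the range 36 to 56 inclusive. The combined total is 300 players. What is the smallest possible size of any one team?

36

To make one team as small as possible, make the other 5 as large as possible.
The other 5 can take up 5 × 56 = 280 ≥ 300 − 36, so one team can sit at its floor of 36.
Achievable: one at 36 and the other 5 totalling 264, which fits since 5 × 36 ≤ 264 ≤ 5 × 56.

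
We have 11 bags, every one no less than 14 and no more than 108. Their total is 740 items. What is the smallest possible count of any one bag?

Minimizing one value means maximizing the remaining 10.
The other 10 can take up 10 × 108 = 1080 ≥ 740 − 14, so one bag can sit at its floor of 14.
Achievable: one at 14 and the other 10 totalling 726, which fits since 10 × 14 ≤ 726 ≤ 10 × 108.

14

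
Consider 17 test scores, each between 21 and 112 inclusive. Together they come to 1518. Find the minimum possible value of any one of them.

21

Minimizing one value means maximizing the remaining 16.
The other 16 can take up 16 × 112 = 1792 ≥ 1518 − 21, so one score can sit at its floor of 21.
Achievable: one at 21 and the other 16 totalling 1497, which fits since 16 × 21 ≤ 1497 ≤ 16 × 112.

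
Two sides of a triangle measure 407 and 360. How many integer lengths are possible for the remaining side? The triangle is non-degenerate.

719

The triangle inequality gives |407 − 360| < c < 407 + 360, i.e. 47 < c < 767.
So c can be any integer from 48 to 766: 719 values.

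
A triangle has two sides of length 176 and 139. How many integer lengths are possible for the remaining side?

277

The triangle inequality gives |176 − 139| < c < 176 + 139, i.e. 37 < c < 315.
So c can be any integer from 38 to 314: 277 values.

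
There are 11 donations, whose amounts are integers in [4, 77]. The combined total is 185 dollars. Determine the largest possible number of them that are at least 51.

3

Suppose k of them are at least 51. Those contribute at least 51 each and the other 11 − k at least 4 each.
So the total is at least 51k + 4(11 − k) = 44 + 47k. This must be ≤ 185, giving k ≤ 3.
k = 3 is achieved by 3 values at 51 and 8 at 4, total 185.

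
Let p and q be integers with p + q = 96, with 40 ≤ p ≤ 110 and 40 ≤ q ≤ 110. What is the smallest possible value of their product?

pq = p(96 − p) is concave in p, so over [40, 56] it is minimized at an endpoint.
The extreme feasible split is p = 40, q = 56, giving pq = 2240.

2240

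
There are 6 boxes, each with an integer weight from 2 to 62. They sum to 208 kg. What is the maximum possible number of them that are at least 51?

Suppose k of them are at least 51. Those contribute at least 51 each and the other 6 − k at least 2 each.
So the total is at least 51k + 2(6 − k) = 12 + 49k. This must be ≤ 208, giving k ≤ 4.
k = 4 is achieved by 4 values at 51 and 2 at 2, total 208.

4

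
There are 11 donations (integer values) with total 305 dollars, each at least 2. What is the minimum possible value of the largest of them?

28

The 11 values sum to 305, so their maximum is at least ⌈305/11⌉ = 28.
Equality holds with 8 values of 28 and 3 values of 27.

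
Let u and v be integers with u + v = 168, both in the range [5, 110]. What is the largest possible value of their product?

7056

With u + v fixed, uv peaks when the two are closest together.
Taking u = 84 and v = 84 (both in [5, 110]) gives uv = 7056.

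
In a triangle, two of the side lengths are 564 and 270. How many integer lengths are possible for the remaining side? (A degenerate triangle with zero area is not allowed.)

The triangle inequality gives |564 − 270| < c < 564 + 270, i.e. 294 < c < 834.
So c can be any integer from 295 to 833: 539 values.

539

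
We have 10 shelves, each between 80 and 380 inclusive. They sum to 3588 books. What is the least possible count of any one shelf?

Minimizing one value means maximizing the remaining 9.
The other 9 contribute at most 9 × 380 = 3420, leaving at least 3588 − 3420 = 168.
Since 168 ≥ 80, this is achievable: one at 168 and 9 at 380.

168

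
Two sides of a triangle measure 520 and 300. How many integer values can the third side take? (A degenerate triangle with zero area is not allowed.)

The triangle inequality gives |520 − 300| < c < 520 + 300, i.e. 220 < c < 820.
So c can be any integer from 221 to 819: 599 values.

599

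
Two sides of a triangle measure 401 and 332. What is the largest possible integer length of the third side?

The third side must be less than 401 + 332 = 733.
The largest integer below 733 is 732.

732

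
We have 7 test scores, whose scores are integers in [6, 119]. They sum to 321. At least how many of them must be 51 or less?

If only k of them are at most 51, the other 7 − k are at least 52, so the total is at least (7 − k)·52 + k·6.
This is ≤ 321, so (7 − k)·52 + 6k ≤ 321, which gives k ≥ 1.
Exactly 1 works: 1 value at 6 and 6 at 52 total 318; raise one of the low values by 3 (still ≤ 51) to hit 321.

1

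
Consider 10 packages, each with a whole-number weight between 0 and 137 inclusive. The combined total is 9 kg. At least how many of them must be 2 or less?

7

If only k of them are at most 2, the other 10 − k are at least 3, so the total is at least (10 − k)·3 + k·0.
This is ≤ 9, so (10 − k)·3 + 0k ≤ 9, which gives k ≥ 7.
Exactly 7 works: 7 values at 0 and 3 at 3 total 9.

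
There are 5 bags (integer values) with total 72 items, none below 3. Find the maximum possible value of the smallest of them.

14

The average is 72/5 < 15, so some value is ≤ 14.
Achievable: 3 of them at 14 and 2 at 15 total 72.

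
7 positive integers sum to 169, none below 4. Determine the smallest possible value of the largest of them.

25

If every one of the 7 were at most 24, the total would be at most 7 × 24 = 168 < 169.
Achievable: 1 of them at 25 and 6 at 24 total 169.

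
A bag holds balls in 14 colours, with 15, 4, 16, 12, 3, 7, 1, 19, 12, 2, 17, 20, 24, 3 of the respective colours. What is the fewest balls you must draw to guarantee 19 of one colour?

147

In the worst case you take as many as possible of each colour without reaching 19: 15 + 4 + 16 + 12 + 3 + 7 + 1 + 18 + 12 + 2 + 17 + 18 + 18 + 3 = 146.
The next one must give 19 of some colour, so 146 + 1 = 147.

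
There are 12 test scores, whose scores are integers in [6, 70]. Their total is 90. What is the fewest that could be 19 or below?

11

If only k of them are at most 19, the other 12 − k are at least 20, so the total is at least (12 − k)·20 + k·6.
This is ≤ 90, so (12 − k)·20 + 6k ≤ 90, which gives k ≥ 11.
Exactly 11 works: 11 values at 6 and 1 at 20 total 86; raise one of the low values by 4 (still ≤ 19) to hit 90.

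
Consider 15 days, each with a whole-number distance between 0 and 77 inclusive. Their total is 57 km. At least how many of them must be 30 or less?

14

Let j be the number exceeding 30. Then the total is ≥ 31·j + 0·(15 − j) = 0 + 31j.
So 31j ≤ 57 and j ≤ 1; hence at least 15 − 1 = 14 are ≤ 30.
Exactly 14 works: 14 values at 0 and 1 at 31 total 31; raise one of the low values by 26 (still ≤ 30) to hit 57.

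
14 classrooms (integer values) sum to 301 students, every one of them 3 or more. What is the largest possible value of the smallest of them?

21

If every one of the 14 were at least 22, the total would be at least 14 × 22 = 308 > 301.
Achievable: 7 of them at 21 and 7 at 22 total 301.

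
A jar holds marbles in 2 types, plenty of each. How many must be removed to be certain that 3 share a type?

In the worst case you draw 2 of each of the 2 types: 2 × 2 = 4.
One more forces 3 of some type, so 4 + 1 = 5.

5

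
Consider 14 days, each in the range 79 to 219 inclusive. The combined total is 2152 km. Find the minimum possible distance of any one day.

79

Minimizing one value means maximizing the remaining 13.
The other 13 can take up 13 × 219 = 2847 ≥ 2152 − 79, so one day can sit at its floor of 79.
Achievable: one at 79 and the other 13 totalling 2073, which fits since 13 × 79 ≤ 2073 ≤ 13 × 219.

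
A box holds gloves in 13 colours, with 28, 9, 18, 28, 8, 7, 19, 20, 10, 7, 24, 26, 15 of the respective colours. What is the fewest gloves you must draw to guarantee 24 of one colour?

206

In the worst case you take as many as possible of each colour without reaching 24: 23 + 9 + 18 + 23 + 8 + 7 + 19 + 20 + 10 + 7 + 23 + 23 + 15 = 205.
The next one must give 24 of some colour, so 205 + 1 = 206.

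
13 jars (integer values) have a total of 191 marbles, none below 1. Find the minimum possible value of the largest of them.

The average is 191/13 > 14, so not all 13 can be 14 or less; the largest is ≥ 15.
Achievable: 9 of them at 15 and 4 at 14 total 191.

15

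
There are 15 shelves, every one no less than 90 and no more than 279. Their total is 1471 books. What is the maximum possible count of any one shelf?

211

To make one shelf as large as possible, make the other 14 as small as possible.
The other 14 contribute at least 14 × 90 = 1260, leaving at most 1471 − 1260 = 211.
Since 211 ≤ 279, this is achievable: one at 211 and 14 at 90.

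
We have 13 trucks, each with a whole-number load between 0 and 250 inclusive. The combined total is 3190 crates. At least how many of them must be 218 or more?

Suppose at most 13 − j of them reach 218; then j values are ≤ 217 and the rest ≤ 250.
The total is then ≤ 217·j + 250·(13 − j) = 3250 − 33j. For this to be ≥ 3190 we need j ≤ 1, so at least 13 − 1 = 12 must reach 218.
Exactly 12 works: 12 values at 250 and 1 at 217 total 3217; lower one of the high values by 27 (still ≥ 218) to hit 3190.

12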